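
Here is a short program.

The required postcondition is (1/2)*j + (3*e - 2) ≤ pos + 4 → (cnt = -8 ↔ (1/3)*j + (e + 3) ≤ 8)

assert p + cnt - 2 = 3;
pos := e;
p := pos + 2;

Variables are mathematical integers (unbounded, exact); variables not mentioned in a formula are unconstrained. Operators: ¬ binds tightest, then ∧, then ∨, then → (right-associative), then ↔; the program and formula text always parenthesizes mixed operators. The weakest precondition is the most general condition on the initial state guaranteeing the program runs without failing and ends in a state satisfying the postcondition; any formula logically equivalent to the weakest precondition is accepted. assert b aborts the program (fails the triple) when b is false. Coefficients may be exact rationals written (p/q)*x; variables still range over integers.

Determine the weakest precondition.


Working backward. After the program, the postcondition (1/2)*j + (3*e - 2) ≤ pos + 4 → (cnt = -8 ↔ (1/3)*j + (e + 3) ≤ 8) must hold; in canonical form it is 3*e + (1/2)*j ≤ pos + 6 → (cnt = -8 ↔ e + (1/3)*j ≤ 5).
Before p := pos + 2: 3*e + (1/2)*j ≤ pos + 6 → (cnt = -8 ↔ e + (1/3)*j ≤ 5)
Before pos := e: 2*e + (1/2)*j ≤ 6 → (cnt = -8 ↔ e + (1/3)*j ≤ 5)
Before assert p + cnt - 2 = 3: cnt + p = 5 ∧ (2*e + (1/2)*j ≤ 6 → (cnt = -8 ↔ e + (1/3)*j ≤ 5))
Answer: WP = cnt + p = 5 ∧ (2*e + (1/2)*j ≤ 6 → (cnt = -8 ↔ e + (1/3)*j ≤ 5))


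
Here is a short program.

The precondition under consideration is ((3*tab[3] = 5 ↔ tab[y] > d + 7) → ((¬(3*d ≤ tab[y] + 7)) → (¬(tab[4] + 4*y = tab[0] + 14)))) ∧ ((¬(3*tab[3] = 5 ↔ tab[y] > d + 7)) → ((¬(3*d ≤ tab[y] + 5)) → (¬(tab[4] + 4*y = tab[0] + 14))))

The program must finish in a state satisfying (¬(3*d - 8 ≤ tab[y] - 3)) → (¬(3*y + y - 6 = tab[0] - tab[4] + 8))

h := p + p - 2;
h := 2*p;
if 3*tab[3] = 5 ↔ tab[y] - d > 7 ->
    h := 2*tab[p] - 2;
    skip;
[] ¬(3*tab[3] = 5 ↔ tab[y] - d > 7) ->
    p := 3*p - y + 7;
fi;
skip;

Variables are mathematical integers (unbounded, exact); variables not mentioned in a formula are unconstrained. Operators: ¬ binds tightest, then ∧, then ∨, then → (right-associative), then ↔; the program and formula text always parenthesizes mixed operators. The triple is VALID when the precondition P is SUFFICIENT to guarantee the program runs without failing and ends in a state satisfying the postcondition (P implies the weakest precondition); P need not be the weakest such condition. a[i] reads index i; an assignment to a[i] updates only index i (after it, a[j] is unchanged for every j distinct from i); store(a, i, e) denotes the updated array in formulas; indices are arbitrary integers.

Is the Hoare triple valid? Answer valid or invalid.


Working backward. After the program, the postcondition (¬(3*d - 8 ≤ tab[y] - 3)) → (¬(3*y + y - 6 = tab[0] - tab[4] + 8)) must hold; in canonical form it is (¬(3*d ≤ tab[y] + 5)) → (¬(tab[4] + 4*y = tab[0] + 14)).
Before skip: (¬(3*d ≤ tab[y] + 5)) → (¬(tab[4] + 4*y = tab[0] + 14))
Then branch requires (¬(3*d ≤ tab[y] + 5)) → (¬(tab[4] + 4*y = tab[0] + 14)); else branch requires (¬(3*d ≤ tab[y] + 5)) → (¬(tab[4] + 4*y = tab[0] + 14)).
Before the if: ((3*tab[3] = 5 ↔ tab[y] > d + 7) → ((¬(3*d ≤ tab[y] + 5)) → (¬(tab[4] + 4*y = tab[0] + 14)))) ∧ ((¬(3*tab[3] = 5 ↔ tab[y] > d + 7)) → ((¬(3*d ≤ tab[y] + 5)) → (¬(tab[4] + 4*y = tab[0] + 14))))
Before h := 2*p: ((3*tab[3] = 5 ↔ tab[y] > d + 7) → ((¬(3*d ≤ tab[y] + 5)) → (¬(tab[4] + 4*y = tab[0] + 14)))) ∧ ((¬(3*tab[3] = 5 ↔ tab[y] > d + 7)) → ((¬(3*d ≤ tab[y] + 5)) → (¬(tab[4] + 4*y = tab[0] + 14))))
Before h := p + p - 2: ((3*tab[3] = 5 ↔ tab[y] > d + 7) → ((¬(3*d ≤ tab[y] + 5)) → (¬(tab[4] + 4*y = tab[0] + 14)))) ∧ ((¬(3*tab[3] = 5 ↔ tab[y] > d + 7)) → ((¬(3*d ≤ tab[y] + 5)) → (¬(tab[4] + 4*y = tab[0] + 14))))
The weakest precondition is ((3*tab[3] = 5 ↔ tab[y] > d + 7) → ((¬(3*d ≤ tab[y] + 5)) → (¬(tab[4] + 4*y = tab[0] + 14)))) ∧ ((¬(3*tab[3] = 5 ↔ tab[y] > d + 7)) → ((¬(3*d ≤ tab[y] + 5)) → (¬(tab[4] + 4*y = tab[0] + 14)))).
Check whether ((3*tab[3] = 5 ↔ tab[y] > d + 7) → ((¬(3*d ≤ tab[y] + 7)) → (¬(tab[4] + 4*y = tab[0] + 14)))) ∧ ((¬(3*tab[3] = 5 ↔ tab[y] > d + 7)) → ((¬(3*d ≤ tab[y] + 5)) → (¬(tab[4] + 4*y = tab[0] + 14)))) implies it.
Countermodel: at the initial state d = 0, tab = {[0] = 6516, [3] = -55554, [4] = -55554, [15521] = -6, elsewhere -55554}, y = 15521, the precondition holds but the weakest precondition fails.
Answer: invalid


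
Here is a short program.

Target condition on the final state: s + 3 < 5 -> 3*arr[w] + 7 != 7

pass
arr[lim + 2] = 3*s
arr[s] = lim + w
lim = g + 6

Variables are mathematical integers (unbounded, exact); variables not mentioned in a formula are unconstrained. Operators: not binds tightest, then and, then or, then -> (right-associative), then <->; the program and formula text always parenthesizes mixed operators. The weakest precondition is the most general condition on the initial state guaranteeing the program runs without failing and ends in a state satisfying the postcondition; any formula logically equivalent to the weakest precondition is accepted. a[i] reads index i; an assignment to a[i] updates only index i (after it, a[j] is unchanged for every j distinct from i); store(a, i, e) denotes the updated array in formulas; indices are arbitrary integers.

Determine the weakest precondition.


Working backward. After the program, the postcondition s + 3 < 5 -> 3*arr[w] + 7 != 7 must hold; in canonical form it is s < 2 -> 3*arr[w] != 0.
Before lim := g + 6: s < 2 -> 3*arr[w] != 0
Before arr[s] := lim + w: s < 2 -> 3*store(arr, s, lim + w)[w] != 0
Before arr[lim + 2] := 3*s: s < 2 -> 3*store(store(arr, lim + 2, 3*s), s, lim + w)[w] != 0
Before skip: s < 2 -> 3*store(store(arr, lim + 2, 3*s), s, lim + w)[w] != 0
Answer: WP = s < 2 -> 3*store(store(arr, lim + 2, 3*s), s, lim + w)[w] != 0


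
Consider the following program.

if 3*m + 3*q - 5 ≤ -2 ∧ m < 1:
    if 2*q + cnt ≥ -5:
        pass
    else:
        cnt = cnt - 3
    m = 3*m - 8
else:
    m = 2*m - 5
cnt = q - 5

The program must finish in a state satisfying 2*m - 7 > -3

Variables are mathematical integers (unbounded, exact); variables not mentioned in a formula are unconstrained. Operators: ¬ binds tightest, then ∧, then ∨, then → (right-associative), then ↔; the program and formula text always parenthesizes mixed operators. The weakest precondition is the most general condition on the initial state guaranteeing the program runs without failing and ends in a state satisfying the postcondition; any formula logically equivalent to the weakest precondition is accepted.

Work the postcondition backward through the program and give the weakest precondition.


Working backward. After the program, the postcondition 2*m - 7 > -3 must hold; in canonical form it is 2*m > 4.
Before cnt := q - 5: 2*m > 4
Then branch requires (cnt + 2*q ≥ -5 → 6*m > 20) ∧ ((¬(cnt + 2*q ≥ -5)) → 6*m > 20); else branch requires 4*m > 14.
Before the if: ((3*m + 3*q ≤ 3 ∧ m < 1) → ((cnt + 2*q ≥ -5 → 6*m > 20) ∧ ((¬(cnt + 2*q ≥ -5)) → 6*m > 20))) ∧ ((¬(3*m + 3*q ≤ 3 ∧ m < 1)) → 4*m > 14)
Answer: WP = ((3*m + 3*q ≤ 3 ∧ m < 1) → ((cnt + 2*q ≥ -5 → 6*m > 20) ∧ ((¬(cnt + 2*q ≥ -5)) → 6*m > 20))) ∧ ((¬(3*m + 3*q ≤ 3 ∧ m < 1)) → 4*m > 14)


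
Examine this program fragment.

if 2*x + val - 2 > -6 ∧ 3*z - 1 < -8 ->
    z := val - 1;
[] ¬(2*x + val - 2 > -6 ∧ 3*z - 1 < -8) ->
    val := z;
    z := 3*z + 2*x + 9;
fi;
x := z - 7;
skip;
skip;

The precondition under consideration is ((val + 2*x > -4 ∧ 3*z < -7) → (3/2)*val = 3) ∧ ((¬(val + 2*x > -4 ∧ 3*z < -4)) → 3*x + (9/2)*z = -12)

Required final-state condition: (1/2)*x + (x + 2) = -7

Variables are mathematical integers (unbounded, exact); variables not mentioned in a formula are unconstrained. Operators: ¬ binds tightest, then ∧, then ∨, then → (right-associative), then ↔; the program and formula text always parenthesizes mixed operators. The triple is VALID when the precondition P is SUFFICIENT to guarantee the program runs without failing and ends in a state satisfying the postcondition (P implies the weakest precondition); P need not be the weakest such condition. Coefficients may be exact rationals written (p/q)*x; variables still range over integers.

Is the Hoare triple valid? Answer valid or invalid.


Working backward. After the program, the postcondition (1/2)*x + (x + 2) = -7 must hold; in canonical form it is (3/2)*x = -9.
Before skip: (3/2)*x = -9
Before skip: (3/2)*x = -9
Before x := z - 7: (3/2)*z = 3/2
Then branch requires (3/2)*val = 3; else branch requires 3*x + (9/2)*z = -12.
Before the if: ((val + 2*x > -4 ∧ 3*z < -7) → (3/2)*val = 3) ∧ ((¬(val + 2*x > -4 ∧ 3*z < -7)) → 3*x + (9/2)*z = -12)
The weakest precondition is ((val + 2*x > -4 ∧ 3*z < -7) → (3/2)*val = 3) ∧ ((¬(val + 2*x > -4 ∧ 3*z < -7)) → 3*x + (9/2)*z = -12).
Check whether ((val + 2*x > -4 ∧ 3*z < -7) → (3/2)*val = 3) ∧ ((¬(val + 2*x > -4 ∧ 3*z < -4)) → 3*x + (9/2)*z = -12) implies it.
Countermodel: at the initial state val = 1, x = -2, z = -2, the precondition holds but the weakest precondition fails.
Answer: invalid


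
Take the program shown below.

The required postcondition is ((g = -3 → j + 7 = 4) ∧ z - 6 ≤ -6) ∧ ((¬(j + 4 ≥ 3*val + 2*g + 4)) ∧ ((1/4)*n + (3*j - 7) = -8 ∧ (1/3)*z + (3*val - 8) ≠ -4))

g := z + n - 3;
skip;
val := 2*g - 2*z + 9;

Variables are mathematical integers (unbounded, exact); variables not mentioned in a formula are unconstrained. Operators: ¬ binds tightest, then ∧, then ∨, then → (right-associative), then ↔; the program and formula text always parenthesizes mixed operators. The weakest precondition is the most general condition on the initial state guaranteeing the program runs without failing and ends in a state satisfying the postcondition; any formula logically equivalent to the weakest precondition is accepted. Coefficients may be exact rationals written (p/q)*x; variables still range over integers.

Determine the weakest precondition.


Working backward. After the program, the postcondition ((g = -3 → j + 7 = 4) ∧ z - 6 ≤ -6) ∧ ((¬(j + 4 ≥ 3*val + 2*g + 4)) ∧ ((1/4)*n + (3*j - 7) = -8 ∧ (1/3)*z + (3*val - 8) ≠ -4)) must hold; in canonical form it is (g = -3 → j = -3) ∧ z ≤ 0 ∧ (¬(j ≥ 2*g + 3*val)) ∧ 3*j + (1/4)*n = -1 ∧ 3*val + (1/3)*z ≠ 4.
Before val := 2*g - 2*z + 9: (g = -3 → j = -3) ∧ z ≤ 0 ∧ (¬(j + 6*z ≥ 8*g + 27)) ∧ 3*j + (1/4)*n = -1 ∧ 6*g ≠ (17/3)*z - 23
Before skip: (g = -3 → j = -3) ∧ z ≤ 0 ∧ (¬(j + 6*z ≥ 8*g + 27)) ∧ 3*j + (1/4)*n = -1 ∧ 6*g ≠ (17/3)*z - 23
Before g := z + n - 3: (n + z = 0 → j = -3) ∧ z ≤ 0 ∧ (¬(j ≥ 8*n + 2*z + 3)) ∧ 3*j + (1/4)*n = -1 ∧ 6*n + (1/3)*z ≠ -5
Answer: WP = (n + z = 0 → j = -3) ∧ z ≤ 0 ∧ (¬(j ≥ 8*n + 2*z + 3)) ∧ 3*j + (1/4)*n = -1 ∧ 6*n + (1/3)*z ≠ -5


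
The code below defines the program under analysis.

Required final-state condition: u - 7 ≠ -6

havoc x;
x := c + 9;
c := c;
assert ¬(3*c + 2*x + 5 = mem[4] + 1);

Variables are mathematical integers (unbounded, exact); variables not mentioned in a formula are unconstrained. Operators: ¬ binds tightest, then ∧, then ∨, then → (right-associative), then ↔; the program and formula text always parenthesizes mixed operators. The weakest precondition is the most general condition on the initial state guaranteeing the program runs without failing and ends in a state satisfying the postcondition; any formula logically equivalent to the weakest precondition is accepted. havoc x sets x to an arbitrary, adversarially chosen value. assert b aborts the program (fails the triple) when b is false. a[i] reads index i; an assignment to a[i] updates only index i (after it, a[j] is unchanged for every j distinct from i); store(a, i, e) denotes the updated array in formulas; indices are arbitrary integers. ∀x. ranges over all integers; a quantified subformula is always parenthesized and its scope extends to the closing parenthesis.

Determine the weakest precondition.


Working backward. After the program, the postcondition u - 7 ≠ -6 must hold; in canonical form it is u ≠ 1.
Before assert ¬(3*c + 2*x + 5 = mem[4] + 1): (¬(3*c + 2*x = mem[4] - 4)) ∧ u ≠ 1
Before c := c: (¬(3*c + 2*x = mem[4] - 4)) ∧ u ≠ 1
Before x := c + 9: (¬(5*c = mem[4] - 22)) ∧ u ≠ 1
Before havoc x: (¬(5*c = mem[4] - 22)) ∧ u ≠ 1
Answer: WP = (¬(5*c = mem[4] - 22)) ∧ u ≠ 1


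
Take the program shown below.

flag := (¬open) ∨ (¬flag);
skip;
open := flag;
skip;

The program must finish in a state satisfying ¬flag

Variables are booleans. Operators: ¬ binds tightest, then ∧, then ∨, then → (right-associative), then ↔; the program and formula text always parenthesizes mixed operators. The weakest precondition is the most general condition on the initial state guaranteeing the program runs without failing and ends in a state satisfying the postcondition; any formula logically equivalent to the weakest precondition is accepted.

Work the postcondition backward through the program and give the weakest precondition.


Working backward. After the program, ¬flag must hold.
Before skip: ¬flag
Before open := flag: ¬flag
Before skip: ¬flag
Before flag := (¬open) ∨ (¬flag): ¬((¬open) ∨ (¬flag))
Answer: WP = ¬((¬open) ∨ (¬flag))


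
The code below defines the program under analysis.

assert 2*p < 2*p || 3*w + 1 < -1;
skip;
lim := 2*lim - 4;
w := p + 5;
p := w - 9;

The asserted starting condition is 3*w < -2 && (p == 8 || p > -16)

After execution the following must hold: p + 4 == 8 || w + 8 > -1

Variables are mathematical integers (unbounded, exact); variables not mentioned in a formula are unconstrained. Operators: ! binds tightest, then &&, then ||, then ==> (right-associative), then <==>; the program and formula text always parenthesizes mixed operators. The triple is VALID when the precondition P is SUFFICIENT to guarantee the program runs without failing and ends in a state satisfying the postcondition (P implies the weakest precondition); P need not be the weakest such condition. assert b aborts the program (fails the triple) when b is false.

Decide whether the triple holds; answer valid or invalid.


Working backward. After the program, the postcondition p + 4 == 8 || w + 8 > -1 must hold; in canonical form it is p == 4 || w > -9.
Before p := w - 9: w == 13 || w > -9
Before w := p + 5: p == 8 || p > -14
Before lim := 2*lim - 4: p == 8 || p > -14
Before skip: p == 8 || p > -14
Before assert 2*p < 2*p || 3*w + 1 < -1: 3*w < -2 && (p == 8 || p > -14)
The weakest precondition is 3*w < -2 && (p == 8 || p > -14).
Check whether 3*w < -2 && (p == 8 || p > -16) implies it.
Countermodel: at the initial state p = -15, w = -1, the precondition holds but the weakest precondition fails.
Answer: invalid


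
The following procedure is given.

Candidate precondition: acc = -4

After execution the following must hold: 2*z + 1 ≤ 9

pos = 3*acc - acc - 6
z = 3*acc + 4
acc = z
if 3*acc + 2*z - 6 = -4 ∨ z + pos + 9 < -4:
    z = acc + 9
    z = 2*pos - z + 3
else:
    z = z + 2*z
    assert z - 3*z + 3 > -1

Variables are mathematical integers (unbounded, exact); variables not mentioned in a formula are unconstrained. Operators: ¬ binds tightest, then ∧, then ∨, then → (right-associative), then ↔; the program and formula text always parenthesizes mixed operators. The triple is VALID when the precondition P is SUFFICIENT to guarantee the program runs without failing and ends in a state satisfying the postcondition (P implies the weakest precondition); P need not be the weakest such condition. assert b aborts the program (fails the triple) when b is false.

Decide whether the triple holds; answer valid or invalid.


Working backward. After the program, the postcondition 2*z + 1 ≤ 9 must hold; in canonical form it is 2*z ≤ 8.
Then branch requires 4*pos ≤ 2*acc + 20; else branch requires 6*z < 4 ∧ 6*z ≤ 8.
Before the if: ((3*acc + 2*z = 2 ∨ pos + z < -13) → 4*pos ≤ 2*acc + 20) ∧ ((¬(3*acc + 2*z = 2 ∨ pos + z < -13)) → (6*z < 4 ∧ 6*z ≤ 8))
Before acc := z: ((5*z = 2 ∨ pos + z < -13) → 4*pos ≤ 2*z + 20) ∧ ((¬(5*z = 2 ∨ pos + z < -13)) → (6*z < 4 ∧ 6*z ≤ 8))
Before z := 3*acc + 4: ((15*acc = -18 ∨ 3*acc + pos < -17) → 4*pos ≤ 6*acc + 28) ∧ ((¬(15*acc = -18 ∨ 3*acc + pos < -17)) → (18*acc < -20 ∧ 18*acc ≤ -16))
Before pos := 3*acc - acc - 6: ((15*acc = -18 ∨ 5*acc < -11) → 2*acc ≤ 52) ∧ ((¬(15*acc = -18 ∨ 5*acc < -11)) → (18*acc < -20 ∧ 18*acc ≤ -16))
The weakest precondition is ((15*acc = -18 ∨ 5*acc < -11) → 2*acc ≤ 52) ∧ ((¬(15*acc = -18 ∨ 5*acc < -11)) → (18*acc < -20 ∧ 18*acc ≤ -16)).
Check whether acc = -4 implies it.
Every state satisfying the precondition satisfies the weakest precondition: the implication holds.
Answer: valid


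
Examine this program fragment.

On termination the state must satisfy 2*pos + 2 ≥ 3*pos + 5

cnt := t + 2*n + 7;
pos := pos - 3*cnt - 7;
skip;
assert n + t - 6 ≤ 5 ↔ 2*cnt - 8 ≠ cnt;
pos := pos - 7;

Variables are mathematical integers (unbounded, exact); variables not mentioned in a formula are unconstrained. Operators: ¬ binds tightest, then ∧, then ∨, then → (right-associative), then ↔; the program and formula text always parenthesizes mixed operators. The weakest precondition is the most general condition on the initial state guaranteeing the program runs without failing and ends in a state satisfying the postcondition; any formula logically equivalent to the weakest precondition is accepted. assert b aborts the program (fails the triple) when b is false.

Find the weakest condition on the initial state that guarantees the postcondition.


Working backward. After the program, the postcondition 2*pos + 2 ≥ 3*pos + 5 must hold; in canonical form it is pos ≤ -3.
Before pos := pos - 7: pos ≤ 4
Before assert n + t - 6 ≤ 5 ↔ 2*cnt - 8 ≠ cnt: (n + t ≤ 11 ↔ cnt ≠ 8) ∧ pos ≤ 4
Before skip: (n + t ≤ 11 ↔ cnt ≠ 8) ∧ pos ≤ 4
Before pos := pos - 3*cnt - 7: (n + t ≤ 11 ↔ cnt ≠ 8) ∧ pos ≤ 3*cnt + 11
Before cnt := t + 2*n + 7: (n + t ≤ 11 ↔ 2*n + t ≠ 1) ∧ pos ≤ 6*n + 3*t + 32
Answer: WP = (n + t ≤ 11 ↔ 2*n + t ≠ 1) ∧ pos ≤ 6*n + 3*t + 32


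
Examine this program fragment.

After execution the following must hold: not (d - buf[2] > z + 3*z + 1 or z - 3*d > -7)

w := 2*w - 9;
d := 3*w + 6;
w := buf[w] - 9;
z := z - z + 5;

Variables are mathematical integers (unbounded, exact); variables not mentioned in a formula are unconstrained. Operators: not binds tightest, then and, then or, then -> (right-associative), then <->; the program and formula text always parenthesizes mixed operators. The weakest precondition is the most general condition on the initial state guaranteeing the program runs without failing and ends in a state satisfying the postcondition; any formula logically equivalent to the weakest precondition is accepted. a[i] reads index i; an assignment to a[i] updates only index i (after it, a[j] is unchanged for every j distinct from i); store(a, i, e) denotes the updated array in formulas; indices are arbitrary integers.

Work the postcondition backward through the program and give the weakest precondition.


Working backward. After the program, the postcondition not (d - buf[2] > z + 3*z + 1 or z - 3*d > -7) must hold; in canonical form it is not (d > buf[2] + 4*z + 1 or z > 3*d - 7).
Before z := z - z + 5: not (d > buf[2] + 21 or 3*d < 12)
Before w := buf[w] - 9: not (d > buf[2] + 21 or 3*d < 12)
Before d := 3*w + 6: not (3*w > buf[2] + 15 or 9*w < -6)
Before w := 2*w - 9: not (6*w > buf[2] + 42 or 18*w < 75)
Answer: WP = not (6*w > buf[2] + 42 or 18*w < 75)


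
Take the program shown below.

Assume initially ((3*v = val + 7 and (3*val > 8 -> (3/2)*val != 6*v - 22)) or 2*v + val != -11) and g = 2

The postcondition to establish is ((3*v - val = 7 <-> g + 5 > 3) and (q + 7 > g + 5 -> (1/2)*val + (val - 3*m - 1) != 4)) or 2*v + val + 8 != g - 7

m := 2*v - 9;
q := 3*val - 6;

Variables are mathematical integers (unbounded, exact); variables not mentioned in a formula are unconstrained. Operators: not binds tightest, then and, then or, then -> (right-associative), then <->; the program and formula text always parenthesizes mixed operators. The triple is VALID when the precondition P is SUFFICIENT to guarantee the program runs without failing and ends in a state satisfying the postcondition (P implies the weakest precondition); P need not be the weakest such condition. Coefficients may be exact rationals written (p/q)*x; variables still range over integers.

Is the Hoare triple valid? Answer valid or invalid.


Working backward. After the program, the postcondition ((3*v - val = 7 <-> g + 5 > 3) and (q + 7 > g + 5 -> (1/2)*val + (val - 3*m - 1) != 4)) or 2*v + val + 8 != g - 7 must hold; in canonical form it is ((3*v = val + 7 <-> g > -2) and (q > g - 2 -> (3/2)*val != 3*m + 5)) or 2*v + val != g - 15.
Before q := 3*val - 6: ((3*v = val + 7 <-> g > -2) and (3*val > g + 4 -> (3/2)*val != 3*m + 5)) or 2*v + val != g - 15
Before m := 2*v - 9: ((3*v = val + 7 <-> g > -2) and (3*val > g + 4 -> (3/2)*val != 6*v - 22)) or 2*v + val != g - 15
The weakest precondition is ((3*v = val + 7 <-> g > -2) and (3*val > g + 4 -> (3/2)*val != 6*v - 22)) or 2*v + val != g - 15.
Check whether ((3*v = val + 7 and (3*val > 8 -> (3/2)*val != 6*v - 22)) or 2*v + val != -11) and g = 2 implies it.
Countermodel: at the initial state g = 2, v = 0, val = -13, the precondition holds but the weakest precondition fails.
Answer: invalid


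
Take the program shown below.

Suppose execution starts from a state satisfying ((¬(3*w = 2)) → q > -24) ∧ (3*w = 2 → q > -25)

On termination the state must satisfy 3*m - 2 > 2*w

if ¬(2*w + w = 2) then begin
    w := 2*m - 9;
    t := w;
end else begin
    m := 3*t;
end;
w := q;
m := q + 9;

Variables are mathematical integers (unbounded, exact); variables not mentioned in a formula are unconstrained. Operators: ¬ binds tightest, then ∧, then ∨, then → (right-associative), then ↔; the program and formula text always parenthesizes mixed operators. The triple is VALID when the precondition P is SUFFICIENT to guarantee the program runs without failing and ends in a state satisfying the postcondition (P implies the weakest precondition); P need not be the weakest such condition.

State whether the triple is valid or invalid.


Working backward. After the program, the postcondition 3*m - 2 > 2*w must hold; in canonical form it is 3*m > 2*w + 2.
Before m := q + 9: 3*q > 2*w - 25
Before w := q: q > -25
Then branch requires q > -25; else branch requires q > -25.
Before the if: ((¬(3*w = 2)) → q > -25) ∧ (3*w = 2 → q > -25)
The weakest precondition is ((¬(3*w = 2)) → q > -25) ∧ (3*w = 2 → q > -25).
Check whether ((¬(3*w = 2)) → q > -24) ∧ (3*w = 2 → q > -25) implies it.
Every state satisfying the precondition satisfies the weakest precondition: the implication holds.
Answer: valid


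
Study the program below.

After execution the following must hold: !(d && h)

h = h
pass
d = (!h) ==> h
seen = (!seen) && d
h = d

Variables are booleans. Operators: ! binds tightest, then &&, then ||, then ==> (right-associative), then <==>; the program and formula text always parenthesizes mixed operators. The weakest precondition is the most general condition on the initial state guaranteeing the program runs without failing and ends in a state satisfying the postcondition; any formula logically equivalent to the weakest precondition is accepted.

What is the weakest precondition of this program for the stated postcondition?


Working backward. After the program, !(d && h) must hold.
Before h := d: !d
Before seen := (!seen) && d: !d
Before d := (!h) ==> h: !((!h) ==> h)
Before skip: !((!h) ==> h)
Before h := h: !((!h) ==> h)
Answer: WP = !((!h) ==> h)


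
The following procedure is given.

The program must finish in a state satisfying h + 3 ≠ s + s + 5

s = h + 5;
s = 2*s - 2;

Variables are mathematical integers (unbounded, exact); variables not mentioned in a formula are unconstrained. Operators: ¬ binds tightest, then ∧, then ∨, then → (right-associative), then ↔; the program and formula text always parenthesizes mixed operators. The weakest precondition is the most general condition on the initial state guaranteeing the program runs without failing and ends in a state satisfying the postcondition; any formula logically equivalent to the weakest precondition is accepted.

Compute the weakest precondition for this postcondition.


Working backward. After the program, the postcondition h + 3 ≠ s + s + 5 must hold; in canonical form it is h ≠ 2*s + 2.
Before s := 2*s - 2: h ≠ 4*s - 2
Before s := h + 5: 3*h ≠ -18
Answer: WP = 3*h ≠ -18


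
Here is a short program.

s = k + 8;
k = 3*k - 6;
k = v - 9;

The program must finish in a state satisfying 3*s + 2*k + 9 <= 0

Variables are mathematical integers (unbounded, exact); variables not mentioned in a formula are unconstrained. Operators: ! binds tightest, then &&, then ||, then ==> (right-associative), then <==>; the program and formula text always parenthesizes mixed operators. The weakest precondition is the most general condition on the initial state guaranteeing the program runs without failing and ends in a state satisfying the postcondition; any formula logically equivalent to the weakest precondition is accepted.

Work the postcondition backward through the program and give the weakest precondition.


Working backward. After the program, the postcondition 3*s + 2*k + 9 <= 0 must hold; in canonical form it is 2*k + 3*s <= -9.
Before k := v - 9: 3*s + 2*v <= 9
Before k := 3*k - 6: 3*s + 2*v <= 9
Before s := k + 8: 3*k + 2*v <= -15
Answer: WP = 3*k + 2*v <= -15


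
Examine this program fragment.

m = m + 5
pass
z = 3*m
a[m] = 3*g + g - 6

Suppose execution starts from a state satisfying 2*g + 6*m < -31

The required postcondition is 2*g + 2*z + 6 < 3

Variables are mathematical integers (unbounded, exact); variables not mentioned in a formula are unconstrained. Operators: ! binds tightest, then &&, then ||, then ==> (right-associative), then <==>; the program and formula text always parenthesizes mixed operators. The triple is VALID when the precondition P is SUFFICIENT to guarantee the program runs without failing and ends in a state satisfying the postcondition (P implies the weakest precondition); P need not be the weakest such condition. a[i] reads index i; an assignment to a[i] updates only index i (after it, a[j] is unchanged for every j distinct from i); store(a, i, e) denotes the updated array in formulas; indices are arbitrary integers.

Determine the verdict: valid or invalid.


Working backward. After the program, the postcondition 2*g + 2*z + 6 < 3 must hold; in canonical form it is 2*g + 2*z < -3.
Before a[m] := 3*g + g - 6: 2*g + 2*z < -3
Before z := 3*m: 2*g + 6*m < -3
Before skip: 2*g + 6*m < -3
Before m := m + 5: 2*g + 6*m < -33
The weakest precondition is 2*g + 6*m < -33.
Check whether 2*g + 6*m < -31 implies it.
Countermodel: at the initial state g = -16, m = 0, the precondition holds but the weakest precondition fails.
Answer: invalid


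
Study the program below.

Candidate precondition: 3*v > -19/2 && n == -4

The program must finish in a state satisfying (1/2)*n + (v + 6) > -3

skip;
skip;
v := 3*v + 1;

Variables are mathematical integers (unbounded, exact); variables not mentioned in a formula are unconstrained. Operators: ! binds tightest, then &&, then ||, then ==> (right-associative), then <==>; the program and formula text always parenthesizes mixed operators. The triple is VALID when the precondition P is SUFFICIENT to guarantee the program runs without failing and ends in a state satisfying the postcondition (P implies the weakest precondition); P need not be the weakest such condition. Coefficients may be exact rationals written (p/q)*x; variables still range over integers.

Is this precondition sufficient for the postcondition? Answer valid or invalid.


Working backward. After the program, the postcondition (1/2)*n + (v + 6) > -3 must hold; in canonical form it is (1/2)*n + v > -9.
Before v := 3*v + 1: (1/2)*n + 3*v > -10
Before skip: (1/2)*n + 3*v > -10
Before skip: (1/2)*n + 3*v > -10
The weakest precondition is (1/2)*n + 3*v > -10.
Check whether 3*v > -19/2 && n == -4 implies it.
Countermodel: at the initial state n = -4, v = -3, the precondition holds but the weakest precondition fails.
Answer: invalid


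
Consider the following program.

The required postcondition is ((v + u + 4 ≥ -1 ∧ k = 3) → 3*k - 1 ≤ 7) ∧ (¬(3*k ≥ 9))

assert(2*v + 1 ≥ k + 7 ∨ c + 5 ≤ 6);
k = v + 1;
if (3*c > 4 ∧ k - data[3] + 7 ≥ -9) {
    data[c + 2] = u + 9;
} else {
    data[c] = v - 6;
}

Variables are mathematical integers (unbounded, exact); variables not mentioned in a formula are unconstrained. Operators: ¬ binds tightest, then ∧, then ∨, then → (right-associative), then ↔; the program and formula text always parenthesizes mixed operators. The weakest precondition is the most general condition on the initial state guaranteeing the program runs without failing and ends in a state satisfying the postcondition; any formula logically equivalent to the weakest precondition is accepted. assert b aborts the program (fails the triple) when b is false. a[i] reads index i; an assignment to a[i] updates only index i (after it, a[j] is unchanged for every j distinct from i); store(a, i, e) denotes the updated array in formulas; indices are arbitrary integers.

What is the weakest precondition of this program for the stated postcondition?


Working backward. After the program, the postcondition ((v + u + 4 ≥ -1 ∧ k = 3) → 3*k - 1 ≤ 7) ∧ (¬(3*k ≥ 9)) must hold; in canonical form it is ((u + v ≥ -5 ∧ k = 3) → 3*k ≤ 8) ∧ (¬(3*k ≥ 9)).
Then branch requires ((u + v ≥ -5 ∧ k = 3) → 3*k ≤ 8) ∧ (¬(3*k ≥ 9)); else branch requires ((u + v ≥ -5 ∧ k = 3) → 3*k ≤ 8) ∧ (¬(3*k ≥ 9)).
Before the if: ((3*c > 4 ∧ k ≥ data[3] - 16) → (((u + v ≥ -5 ∧ k = 3) → 3*k ≤ 8) ∧ (¬(3*k ≥ 9)))) ∧ ((¬(3*c > 4 ∧ k ≥ data[3] - 16)) → (((u + v ≥ -5 ∧ k = 3) → 3*k ≤ 8) ∧ (¬(3*k ≥ 9))))
Before k := v + 1: ((3*c > 4 ∧ v ≥ data[3] - 17) → (((u + v ≥ -5 ∧ v = 2) → 3*v ≤ 5) ∧ (¬(3*v ≥ 6)))) ∧ ((¬(3*c > 4 ∧ v ≥ data[3] - 17)) → (((u + v ≥ -5 ∧ v = 2) → 3*v ≤ 5) ∧ (¬(3*v ≥ 6))))
Before assert 2*v + 1 ≥ k + 7 ∨ c + 5 ≤ 6: (2*v ≥ k + 6 ∨ c ≤ 1) ∧ ((3*c > 4 ∧ v ≥ data[3] - 17) → (((u + v ≥ -5 ∧ v = 2) → 3*v ≤ 5) ∧ (¬(3*v ≥ 6)))) ∧ ((¬(3*c > 4 ∧ v ≥ data[3] - 17)) → (((u + v ≥ -5 ∧ v = 2) → 3*v ≤ 5) ∧ (¬(3*v ≥ 6))))
Answer: WP = (2*v ≥ k + 6 ∨ c ≤ 1) ∧ ((3*c > 4 ∧ v ≥ data[3] - 17) → (((u + v ≥ -5 ∧ v = 2) → 3*v ≤ 5) ∧ (¬(3*v ≥ 6)))) ∧ ((¬(3*c > 4 ∧ v ≥ data[3] - 17)) → (((u + v ≥ -5 ∧ v = 2) → 3*v ≤ 5) ∧ (¬(3*v ≥ 6))))


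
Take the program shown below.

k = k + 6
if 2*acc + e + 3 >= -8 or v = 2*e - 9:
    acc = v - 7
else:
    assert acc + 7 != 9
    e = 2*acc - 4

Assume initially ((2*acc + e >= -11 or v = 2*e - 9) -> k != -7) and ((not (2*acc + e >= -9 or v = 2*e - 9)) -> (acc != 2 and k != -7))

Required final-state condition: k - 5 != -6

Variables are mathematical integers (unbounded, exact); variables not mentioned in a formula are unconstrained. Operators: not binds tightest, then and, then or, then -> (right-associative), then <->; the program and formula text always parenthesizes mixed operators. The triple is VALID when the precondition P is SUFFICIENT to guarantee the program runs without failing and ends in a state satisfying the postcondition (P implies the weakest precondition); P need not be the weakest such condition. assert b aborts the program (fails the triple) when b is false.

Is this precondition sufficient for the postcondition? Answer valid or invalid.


Working backward. After the program, the postcondition k - 5 != -6 must hold; in canonical form it is k != -1.
Then branch requires k != -1; else branch requires acc != 2 and k != -1.
Before the if: ((2*acc + e >= -11 or v = 2*e - 9) -> k != -1) and ((not (2*acc + e >= -11 or v = 2*e - 9)) -> (acc != 2 and k != -1))
Before k := k + 6: ((2*acc + e >= -11 or v = 2*e - 9) -> k != -7) and ((not (2*acc + e >= -11 or v = 2*e - 9)) -> (acc != 2 and k != -7))
The weakest precondition is ((2*acc + e >= -11 or v = 2*e - 9) -> k != -7) and ((not (2*acc + e >= -11 or v = 2*e - 9)) -> (acc != 2 and k != -7)).
Check whether ((2*acc + e >= -11 or v = 2*e - 9) -> k != -7) and ((not (2*acc + e >= -9 or v = 2*e - 9)) -> (acc != 2 and k != -7)) implies it.
Every state satisfying the precondition satisfies the weakest precondition: the implication holds.
Answer: valid


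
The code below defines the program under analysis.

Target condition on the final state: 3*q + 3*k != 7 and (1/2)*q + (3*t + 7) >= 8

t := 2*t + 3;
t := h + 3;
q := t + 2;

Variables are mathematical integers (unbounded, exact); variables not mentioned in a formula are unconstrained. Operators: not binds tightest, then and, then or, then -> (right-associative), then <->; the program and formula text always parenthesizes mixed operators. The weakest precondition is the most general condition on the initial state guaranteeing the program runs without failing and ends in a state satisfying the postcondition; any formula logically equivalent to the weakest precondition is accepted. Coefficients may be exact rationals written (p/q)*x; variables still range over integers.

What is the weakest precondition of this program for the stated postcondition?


Working backward. After the program, the postcondition 3*q + 3*k != 7 and (1/2)*q + (3*t + 7) >= 8 must hold; in canonical form it is 3*k + 3*q != 7 and (1/2)*q + 3*t >= 1.
Before q := t + 2: 3*k + 3*t != 1 and (7/2)*t >= 0
Before t := h + 3: 3*h + 3*k != -8 and (7/2)*h >= -21/2
Before t := 2*t + 3: 3*h + 3*k != -8 and (7/2)*h >= -21/2
Answer: WP = 3*h + 3*k != -8 and (7/2)*h >= -21/2


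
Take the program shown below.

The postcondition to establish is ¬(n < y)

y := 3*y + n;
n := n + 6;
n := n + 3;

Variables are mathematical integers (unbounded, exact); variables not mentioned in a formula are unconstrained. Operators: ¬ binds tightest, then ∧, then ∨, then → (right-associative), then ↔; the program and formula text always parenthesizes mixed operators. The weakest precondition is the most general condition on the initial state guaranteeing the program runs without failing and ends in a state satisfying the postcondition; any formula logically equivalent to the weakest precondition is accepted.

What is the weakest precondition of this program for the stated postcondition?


Working backward. After the program, ¬(n < y) must hold.
Before n := n + 3: ¬(n < y - 3)
Before n := n + 6: ¬(n < y - 9)
Before y := 3*y + n: ¬(3*y > 9)
Answer: WP = ¬(3*y > 9)


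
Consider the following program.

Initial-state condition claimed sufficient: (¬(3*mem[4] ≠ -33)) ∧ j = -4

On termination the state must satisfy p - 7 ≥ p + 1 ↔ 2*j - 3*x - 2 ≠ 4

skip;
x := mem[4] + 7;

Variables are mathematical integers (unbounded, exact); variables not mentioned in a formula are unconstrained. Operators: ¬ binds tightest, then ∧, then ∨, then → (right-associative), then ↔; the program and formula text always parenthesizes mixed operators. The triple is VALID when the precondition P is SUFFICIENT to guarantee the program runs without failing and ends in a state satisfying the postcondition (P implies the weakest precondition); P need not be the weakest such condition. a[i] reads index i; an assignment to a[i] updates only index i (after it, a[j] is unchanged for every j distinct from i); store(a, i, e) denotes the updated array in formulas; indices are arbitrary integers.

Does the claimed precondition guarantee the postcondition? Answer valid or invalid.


Working backward. After the program, the postcondition p - 7 ≥ p + 1 ↔ 2*j - 3*x - 2 ≠ 4 must hold; in canonical form it is ¬(2*j ≠ 3*x + 6).
Before x := mem[4] + 7: ¬(2*j ≠ 3*mem[4] + 27)
Before skip: ¬(2*j ≠ 3*mem[4] + 27)
The weakest precondition is ¬(2*j ≠ 3*mem[4] + 27).
Check whether (¬(3*mem[4] ≠ -33)) ∧ j = -4 implies it.
Countermodel: at the initial state j = -4, mem = {[4] = -11, elsewhere -11}, the precondition holds but the weakest precondition fails.
Answer: invalid


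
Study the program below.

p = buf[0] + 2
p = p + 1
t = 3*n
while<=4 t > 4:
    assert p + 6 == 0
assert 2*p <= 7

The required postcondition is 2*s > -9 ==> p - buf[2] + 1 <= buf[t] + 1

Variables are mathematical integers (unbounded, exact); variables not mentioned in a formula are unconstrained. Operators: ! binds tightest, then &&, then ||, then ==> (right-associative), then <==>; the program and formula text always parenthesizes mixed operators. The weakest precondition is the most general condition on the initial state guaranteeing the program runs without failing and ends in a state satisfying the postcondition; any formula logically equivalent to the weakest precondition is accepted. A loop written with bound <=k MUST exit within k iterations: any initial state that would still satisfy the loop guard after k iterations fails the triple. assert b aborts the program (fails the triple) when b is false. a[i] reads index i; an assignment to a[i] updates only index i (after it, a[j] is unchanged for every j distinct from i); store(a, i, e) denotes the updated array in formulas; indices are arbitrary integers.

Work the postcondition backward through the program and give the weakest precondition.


Working backward. After the program, the postcondition 2*s > -9 ==> p - buf[2] + 1 <= buf[t] + 1 must hold; in canonical form it is 2*s > -9 ==> p <= buf[2] + buf[t].
Before assert 2*p <= 7: 2*p <= 7 && (2*s > -9 ==> p <= buf[2] + buf[t])
Before the loop (bound <=4), unroll the exhaustion recursion (WP_0 = exit-now case; WP_j = one more guarded iteration, up to j = 4):
  WP_0: (!(t > 4)) && 2*p <= 7 && (2*s > -9 ==> p <= buf[2] + buf[t])
  WP_1: (t > 4 ==> (p == -6 && (!(t > 4)) && 2*p <= 7 && (2*s > -9 ==> p <= buf[2] + buf[t]))) && ((!(t > 4)) ==> (2*p <= 7 && (2*s > -9 ==> p <= buf[2] + buf[t])))
  WP_2: (t > 4 ==> (p == -6 && (t > 4 ==> (p == -6 && (!(t > 4)) && 2*p <= 7 && (2*s > -9 ==> p <= buf[2] + buf[t]))) && ((!(t > 4)) ==> (2*p <= 7 && (2*s > -9 ==> p <= buf[2] + buf[t]))))) && ((!(t > 4)) ==> (2*p <= 7 && (2*s > -9 ==> p <= buf[2] + buf[t])))
  WP_3: (t > 4 ==> (p == -6 && (t > 4 ==> (p == -6 && (t > 4 ==> (p == -6 && (!(t > 4)) && 2*p <= 7 && (2*s > -9 ==> p <= buf[2] + buf[t]))) && ((!(t > 4)) ==> (2*p <= 7 && (2*s > -9 ==> p <= buf[2] + buf[t]))))) && ((!(t > 4)) ==> (2*p <= 7 && (2*s > -9 ==> p <= buf[2] + buf[t]))))) && ((!(t > 4)) ==> (2*p <= 7 && (2*s > -9 ==> p <= buf[2] + buf[t])))
  WP_4: (t > 4 ==> (p == -6 && (t > 4 ==> (p == -6 && (t > 4 ==> (p == -6 && (t > 4 ==> (p == -6 && (!(t > 4)) && 2*p <= 7 && (2*s > -9 ==> p <= buf[2] + buf[t]))) && ((!(t > 4)) ==> (2*p <= 7 && (2*s > -9 ==> p <= buf[2] + buf[t]))))) && ((!(t > 4)) ==> (2*p <= 7 && (2*s > -9 ==> p <= buf[2] + buf[t]))))) && ((!(t > 4)) ==> (2*p <= 7 && (2*s > -9 ==> p <= buf[2] + buf[t]))))) && ((!(t > 4)) ==> (2*p <= 7 && (2*s > -9 ==> p <= buf[2] + buf[t])))
So before the loop: (t > 4 ==> (p == -6 && (t > 4 ==> (p == -6 && (t > 4 ==> (p == -6 && (t > 4 ==> (p == -6 && (!(t > 4)) && 2*p <= 7 && (2*s > -9 ==> p <= buf[2] + buf[t]))) && ((!(t > 4)) ==> (2*p <= 7 && (2*s > -9 ==> p <= buf[2] + buf[t]))))) && ((!(t > 4)) ==> (2*p <= 7 && (2*s > -9 ==> p <= buf[2] + buf[t]))))) && ((!(t > 4)) ==> (2*p <= 7 && (2*s > -9 ==> p <= buf[2] + buf[t]))))) && ((!(t > 4)) ==> (2*p <= 7 && (2*s > -9 ==> p <= buf[2] + buf[t])))
Before t := 3*n: (3*n > 4 ==> (p == -6 && (3*n > 4 ==> (p == -6 && (3*n > 4 ==> (p == -6 && (3*n > 4 ==> (p == -6 && (!(3*n > 4)) && 2*p <= 7 && (2*s > -9 ==> p <= buf[2] + buf[3*n]))) && ((!(3*n > 4)) ==> (2*p <= 7 && (2*s > -9 ==> p <= buf[2] + buf[3*n]))))) && ((!(3*n > 4)) ==> (2*p <= 7 && (2*s > -9 ==> p <= buf[2] + buf[3*n]))))) && ((!(3*n > 4)) ==> (2*p <= 7 && (2*s > -9 ==> p <= buf[2] + buf[3*n]))))) && ((!(3*n > 4)) ==> (2*p <= 7 && (2*s > -9 ==> p <= buf[2] + buf[3*n])))
Before p := p + 1: (3*n > 4 ==> (p == -7 && (3*n > 4 ==> (p == -7 && (3*n > 4 ==> (p == -7 && (3*n > 4 ==> (p == -7 && (!(3*n > 4)) && 2*p <= 5 && (2*s > -9 ==> p <= buf[2] + buf[3*n] - 1))) && ((!(3*n > 4)) ==> (2*p <= 5 && (2*s > -9 ==> p <= buf[2] + buf[3*n] - 1))))) && ((!(3*n > 4)) ==> (2*p <= 5 && (2*s > -9 ==> p <= buf[2] + buf[3*n] - 1))))) && ((!(3*n > 4)) ==> (2*p <= 5 && (2*s > -9 ==> p <= buf[2] + buf[3*n] - 1))))) && ((!(3*n > 4)) ==> (2*p <= 5 && (2*s > -9 ==> p <= buf[2] + buf[3*n] - 1)))
Before p := buf[0] + 2: (3*n > 4 ==> (buf[0] == -9 && (3*n > 4 ==> (buf[0] == -9 && (3*n > 4 ==> (buf[0] == -9 && (3*n > 4 ==> (buf[0] == -9 && (!(3*n > 4)) && 2*buf[0] <= 1 && (2*s > -9 ==> buf[0] <= buf[2] + buf[3*n] - 3))) && ((!(3*n > 4)) ==> (2*buf[0] <= 1 && (2*s > -9 ==> buf[0] <= buf[2] + buf[3*n] - 3))))) && ((!(3*n > 4)) ==> (2*buf[0] <= 1 && (2*s > -9 ==> buf[0] <= buf[2] + buf[3*n] - 3))))) && ((!(3*n > 4)) ==> (2*buf[0] <= 1 && (2*s > -9 ==> buf[0] <= buf[2] + buf[3*n] - 3))))) && ((!(3*n > 4)) ==> (2*buf[0] <= 1 && (2*s > -9 ==> buf[0] <= buf[2] + buf[3*n] - 3)))
Answer: WP = (3*n > 4 ==> (buf[0] == -9 && (3*n > 4 ==> (buf[0] == -9 && (3*n > 4 ==> (buf[0] == -9 && (3*n > 4 ==> (buf[0] == -9 && (!(3*n > 4)) && 2*buf[0] <= 1 && (2*s > -9 ==> buf[0] <= buf[2] + buf[3*n] - 3))) && ((!(3*n > 4)) ==> (2*buf[0] <= 1 && (2*s > -9 ==> buf[0] <= buf[2] + buf[3*n] - 3))))) && ((!(3*n > 4)) ==> (2*buf[0] <= 1 && (2*s > -9 ==> buf[0] <= buf[2] + buf[3*n] - 3))))) && ((!(3*n > 4)) ==> (2*buf[0] <= 1 && (2*s > -9 ==> buf[0] <= buf[2] + buf[3*n] - 3))))) && ((!(3*n > 4)) ==> (2*buf[0] <= 1 && (2*s > -9 ==> buf[0] <= buf[2] + buf[3*n] - 3)))
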